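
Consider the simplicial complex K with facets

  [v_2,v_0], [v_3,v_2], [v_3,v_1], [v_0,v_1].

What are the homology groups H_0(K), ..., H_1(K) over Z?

Fix the vertex order v_0 < v_1 < v_2 < v_3 and write every simplex with vertices in increasing order. Then dim K = 1 and the simplices of K are:

  0-simplices (4): [v_0], [v_1], [v_2], [v_3]
  1-simplices (4): [v_0,v_1], [v_0,v_2], [v_1,v_3], [v_2,v_3]

giving chain groups C_0 ≅ Z^4, C_1 ≅ Z^4.

Boundary ∂_1: C_1 → C_0 sends each edge [p,q] (with p < q) to q − p. For instance
  ∂[v_2,v_3] = [v_3] − [v_2].
As a 4×4 matrix over Z this has rank 3, with invariant factors (1,1,1).

Reading off H_k = ker ∂_k / im ∂_{k+1}:

  H_0: rank C_0 − rank ∂_1 = 4 − 3 = 1, and the invariant factors of ∂_1 are all 1, so H_0 ≅ Z.
  H_1: rank ker ∂_1 − rank ∂_2 = (4 − 3) − 0 = 1, and there is no ∂_2, so H_1 ≅ Z.

As a check, the Euler characteristic is 4 − 4 = 0, which agrees with 1 − 1 = 0.

H_0 = Z,  H_1 = Z.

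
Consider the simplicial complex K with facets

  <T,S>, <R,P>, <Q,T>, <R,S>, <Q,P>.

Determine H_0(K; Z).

H_0 = Z.

K has 5 vertices, 5 edges.
rank ∂_0 = 0, rank ∂_1 = 4 ⇒ b_0 = 5 − 0 − 4 = 1; all invariant factors of ∂_1 are 1 so no torsion. So H_0 ≅ Z.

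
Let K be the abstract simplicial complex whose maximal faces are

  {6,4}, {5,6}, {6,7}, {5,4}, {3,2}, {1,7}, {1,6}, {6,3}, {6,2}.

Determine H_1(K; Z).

H_1 = Z^3.

Fix the vertex order 1 < 2 < 3 < 4 < 5 < 6 < 7 and write every simplex with vertices in increasing order. Then dim K = 1 and the simplices of K are:

  0-simplices (7): [1], [2], [3], [4], [5], [6], [7]
  1-simplices (9): [1,6], [1,7], [2,3], [2,6], [3,6], [4,5], [4,6], [5,6], [6,7]

giving chain groups C_0 ≅ Z^7, C_1 ≅ Z^9.

∂_1: C_1 → C_0 sends each edge [p,q] (with p < q) to q − p.
This gives a 7×9 integer matrix of rank 6; reducing to Smith normal form yields diagonal entries (1,1,1,1,1,1).

Now H_k = ker ∂_k / im ∂_{k+1}, so:

  H_1: rank ker ∂_1 − rank ∂_2 = (9 − 6) − 0 = 3, and there is no ∂_2, so H_1 = Z^3.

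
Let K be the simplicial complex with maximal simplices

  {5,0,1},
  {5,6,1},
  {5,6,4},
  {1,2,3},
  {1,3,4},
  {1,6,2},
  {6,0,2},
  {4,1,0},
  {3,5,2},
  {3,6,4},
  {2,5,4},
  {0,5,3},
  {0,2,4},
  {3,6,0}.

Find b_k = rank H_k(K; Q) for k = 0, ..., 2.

b_0 = 1, b_1 = 2, b_2 = 1.

K has 7 vertices, 21 edges, 14 triangles.
rank ∂_0 = 0, rank ∂_1 = 6 ⇒ b_0 = 7 − 0 − 6 = 1; all invariant factors of ∂_1 are 1 so no torsion. So H_0 ≅ Z.
rank ∂_1 = 6, rank ∂_2 = 13 ⇒ b_1 = 21 − 6 − 13 = 2; all invariant factors of ∂_2 are 1 so no torsion. So H_1 ≅ Z^2.
rank ∂_2 = 13, rank ∂_3 = 0 ⇒ b_2 = 14 − 13 − 0 = 1. So H_2 ≅ Z.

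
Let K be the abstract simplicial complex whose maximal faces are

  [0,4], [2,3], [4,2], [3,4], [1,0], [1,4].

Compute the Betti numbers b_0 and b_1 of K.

b_0 = 1, b_1 = 2.

Fix the vertex order 0 < 1 < 2 < 3 < 4 and write every simplex with vertices in increasing order. Then dim K = 1 and the simplices of K are:

  0-simplices (5): [0], [1], [2], [3], [4]
  1-simplices (6): [0,1], [0,4], [1,4], [2,3], [2,4], [3,4]

Hence C_0 ≅ Z^5, C_1 ≅ Z^6.

∂_1: C_1 → C_0 maps an edge to its endpoints' difference, ∂[p,q] = q − p.
This gives a 5×6 integer matrix of rank 4; reducing to Smith normal form yields diagonal entries (1,1,1,1).

From H_k ≅ ker(∂_k) / im(∂_{k+1}) we obtain:

  H_0: rank C_0 − rank ∂_1 = 5 − 4 = 1, and the invariant factors of ∂_1 are all 1, so H_0 = Z.
  H_1: rank ker ∂_1 − rank ∂_2 = (6 − 4) − 0 = 2, and there is no ∂_2, so H_1 = Z^2.

As a check, the Euler characteristic is 5 − 6 = -1, which agrees with 1 − 2 = -1.

Hence the Betti numbers are b_0 = 1, b_1 = 2.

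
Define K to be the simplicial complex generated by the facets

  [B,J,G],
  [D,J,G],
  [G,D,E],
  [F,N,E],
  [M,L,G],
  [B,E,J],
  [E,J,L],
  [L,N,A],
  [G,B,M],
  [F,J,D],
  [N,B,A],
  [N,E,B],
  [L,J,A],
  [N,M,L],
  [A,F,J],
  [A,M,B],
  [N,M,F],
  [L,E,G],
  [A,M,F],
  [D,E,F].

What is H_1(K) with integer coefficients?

H_1 = Z × Z/2.

Fix the vertex order A < B < D < E < F < G < J < L < M < N and write every simplex with vertices in increasing order. Then dim K = 2 and the simplices of K are:

  0-simplices (10): A, B, D, E, F, G, J, L, M, N
  1-simplices (30): AB, AF, AJ, AL, AM, AN, BE, BG, BJ, BM, BN, DE, DF, DG, DJ, EF, EG, EJ, EL, EN, FJ, FM, FN, GJ, GL, GM, JL, LM, LN, MN
  2-simplices (20): ABM, ABN, AFJ, AFM, AJL, ALN, BEJ, BEN, BGJ, BGM, DEF, DEG, DFJ, DGJ, EFN, EGL, EJL, FMN, GLM, LMN

giving chain groups C_0 ≅ Z^10, C_1 ≅ Z^30, C_2 ≅ Z^20.

∂_1: C_1 → C_0 maps an edge to its endpoints' difference, ∂[p,q] = q − p.
The resulting 10×30 matrix has rank 9, and its Smith normal form has invariant factors (1,1,1,1,1,1,1,1,1).

The boundary map ∂_2: C_2 → C_1 acts by ∂[p,q,r] = [q,r] − [p,r] + [p,q]. For instance
  ∂DGJ = GJ − DJ + DG,
  ∂BGJ = GJ − BJ + BG.
The 30×20 boundary matrix has rank 20 and Smith normal form diag(1,1,1,1,1,1,1,1,1,1,1,1,1,1,1,1,1,1,1,2).

From H_k ≅ ker(∂_k) / im(∂_{k+1}) we obtain:

  H_1: rank ker ∂_1 − rank ∂_2 = (30 − 9) − 20 = 1, and ∂_2 has invariant factor 2 > 1, so H_1 ≅ Z × Z/2.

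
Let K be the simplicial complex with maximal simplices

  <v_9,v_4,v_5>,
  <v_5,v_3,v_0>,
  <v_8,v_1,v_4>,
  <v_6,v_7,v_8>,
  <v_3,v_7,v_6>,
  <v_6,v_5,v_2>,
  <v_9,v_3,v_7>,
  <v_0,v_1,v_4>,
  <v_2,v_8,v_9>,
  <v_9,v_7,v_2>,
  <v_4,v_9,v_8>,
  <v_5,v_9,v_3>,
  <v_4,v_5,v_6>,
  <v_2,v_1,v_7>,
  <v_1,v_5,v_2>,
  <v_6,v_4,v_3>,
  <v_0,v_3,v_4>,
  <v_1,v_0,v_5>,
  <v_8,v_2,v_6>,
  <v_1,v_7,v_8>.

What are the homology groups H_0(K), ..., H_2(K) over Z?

H_0 = Z,  H_1 = Z ⊕ Z_2,  H_2 = 0.

Order the vertices as v_0 < v_1 < v_2 < v_3 < v_4 < v_5 < v_6 < v_7 < v_8 < v_9. Listing each simplex with vertices in this order, K has dimension 2 with simplices:

  0-simplices (10): [v_0], [v_1], [v_2], [v_3], [v_4], [v_5], [v_6], [v_7], [v_8], [v_9]
  1-simplices (30): (30 of them)
  2-simplices (20): (20 of them)

so the chain groups are C_0 ≅ Z^10, C_1 ≅ Z^30, C_2 ≅ Z^20.

∂_1: C_1 → C_0 maps an edge to its endpoints' difference, ∂[p,q] = q − p.
As a 10×30 matrix over Z this has rank 9, with invariant factors (1,1,1,1,1,1,1,1,1).

∂_2: C_2 → C_1 sends each 2-simplex [p,q,r] to [q,r] − [p,r] + [p,q]. For instance
  ∂[v_4,v_8,v_9] = [v_8,v_9] − [v_4,v_9] + [v_4,v_8],
  ∂[v_1,v_2,v_5] = [v_2,v_5] − [v_1,v_5] + [v_1,v_2].
As a 30×20 matrix over Z this has rank 20, with invariant factors (1,1,1,1,1,1,1,1,1,1,1,1,1,1,1,1,1,1,1,2).

Computing H_k = (kernel of ∂_k) / (image of ∂_{k+1}):

  H_0: rank C_0 − rank ∂_1 = 10 − 9 = 1, and the invariant factors of ∂_1 are all 1, so H_0 = Z.
  H_1: rank ker ∂_1 − rank ∂_2 = (30 − 9) − 20 = 1, and ∂_2 has invariant factor 2 > 1, so H_1 = Z ⊕ Z_2.
  H_2: rank ker ∂_2 − rank ∂_3 = (20 − 20) − 0 = 0, and there is no ∂_3, so H_2 = 0.

As a check, the Euler characteristic is 10 − 30 + 20 = 0, which agrees with 1 − 1 + 0 = 0.
(K is a triangulation of the Klein bottle.)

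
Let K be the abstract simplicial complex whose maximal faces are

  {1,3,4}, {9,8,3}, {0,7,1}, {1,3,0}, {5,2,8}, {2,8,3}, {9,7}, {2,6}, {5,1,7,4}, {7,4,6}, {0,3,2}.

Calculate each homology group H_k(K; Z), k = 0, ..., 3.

H_0 ≅ Z,  H_1 ≅ Z^3,  H_2 = 0,  H_3 = 0.

Order the vertices as 0 < 1 < 2 < 3 < 4 < 5 < 6 < 7 < 8 < 9. Listing each simplex with vertices in this order, K has dimension 3 with simplices:

  0-simplices (10): [0], [1], [2], [3], [4], [5], [6], [7], [8], [9]
  1-simplices (23): [0,1], [0,2], [0,3], [0,7], [1,3], [1,4], [1,5], [1,7], [2,3], [2,5], [2,6], [2,8], [3,4], [3,8], [3,9], [4,5], [4,6], [4,7], [5,7], [5,8], [6,7], [7,9], [8,9]
  2-simplices (12): [0,1,3], [0,1,7], [0,2,3], [1,3,4], [1,4,5], [1,4,7], [1,5,7], [2,3,8], [2,5,8], [3,8,9], [4,5,7], [4,6,7]
  3-simplices (1): [1,4,5,7]

Hence C_0 ≅ Z^10, C_1 ≅ Z^23, C_2 ≅ Z^12, C_3 ≅ Z^1.

Boundary ∂_1: C_1 → C_0 maps an edge to its endpoints' difference, ∂[p,q] = q − p. For instance
  ∂[3,4] = [4] − [3].
The resulting 10×23 matrix has rank 9, and its Smith normal form has invariant factors (1,1,1,1,1,1,1,1,1).

Boundary ∂_2: C_2 → C_1 sends each 2-simplex [p,q,r] to [q,r] − [p,r] + [p,q]. For instance
  ∂[1,4,5] = [4,5] − [1,5] + [1,4],
  ∂[3,8,9] = [8,9] − [3,9] + [3,8].
The resulting 23×12 matrix has rank 11, and its Smith normal form has invariant factors (1,1,1,1,1,1,1,1,1,1,1).

Boundary ∂_3: C_3 → C_2 sends each 3-simplex σ to the alternating sum Σ_i (−1)^i (σ with its i-th vertex removed). For instance
  ∂[1,4,5,7] = [4,5,7] − [1,5,7] + [1,4,7] − [1,4,5].
The resulting 12×1 matrix has rank 1, and its Smith normal form has invariant factors (1).

From H_k ≅ ker(∂_k) / im(∂_{k+1}) we obtain:

  H_0: rank C_0 − rank ∂_1 = 10 − 9 = 1, and the invariant factors of ∂_1 are all 1, so H_0 = Z.
  H_1: rank ker ∂_1 − rank ∂_2 = (23 − 9) − 11 = 3, and the invariant factors of ∂_2 are all 1, so H_1 = Z^3.
  H_2: rank ker ∂_2 − rank ∂_3 = (12 − 11) − 1 = 0, and the invariant factors of ∂_3 are all 1, so H_2 = 0.
  H_3: rank ker ∂_3 − rank ∂_4 = (1 − 1) − 0 = 0, and there is no ∂_4, so H_3 = 0.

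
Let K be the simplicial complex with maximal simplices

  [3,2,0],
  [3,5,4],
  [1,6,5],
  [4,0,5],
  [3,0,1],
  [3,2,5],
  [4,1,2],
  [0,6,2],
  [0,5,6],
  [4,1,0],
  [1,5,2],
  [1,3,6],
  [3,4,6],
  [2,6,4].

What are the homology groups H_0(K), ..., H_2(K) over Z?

K has 7 vertices, 21 edges, 14 triangles.
rank ∂_0 = 0, rank ∂_1 = 6 ⇒ b_0 = 7 − 0 − 6 = 1; all invariant factors of ∂_1 are 1 so no torsion. So H_0 ≅ Z.
rank ∂_1 = 6, rank ∂_2 = 13 ⇒ b_1 = 21 − 6 − 13 = 2; all invariant factors of ∂_2 are 1 so no torsion. So H_1 ≅ Z^2.
rank ∂_2 = 13, rank ∂_3 = 0 ⇒ b_2 = 14 − 13 − 0 = 1. So H_2 ≅ Z.

H_0 = Z,  H_1 = Z^2,  H_2 = Z.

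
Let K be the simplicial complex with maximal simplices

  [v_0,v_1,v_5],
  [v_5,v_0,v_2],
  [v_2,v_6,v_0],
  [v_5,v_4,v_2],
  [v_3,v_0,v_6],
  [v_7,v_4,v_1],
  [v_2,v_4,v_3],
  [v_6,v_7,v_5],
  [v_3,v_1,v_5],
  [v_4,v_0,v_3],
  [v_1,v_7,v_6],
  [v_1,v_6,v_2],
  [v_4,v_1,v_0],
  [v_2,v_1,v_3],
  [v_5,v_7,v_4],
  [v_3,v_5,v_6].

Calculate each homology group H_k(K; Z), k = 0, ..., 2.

We work with the vertex ordering v_0 < v_1 < v_2 < v_3 < v_4 < v_5 < v_6 < v_7. The simplices of K, each written with vertices in increasing order, are:

  0-simplices (8): [v_0], [v_1], [v_2], [v_3], [v_4], [v_5], [v_6], [v_7]
  1-simplices (24): (24 of them)
  2-simplices (16): (16 of them)

giving chain groups C_0 ≅ Z^8, C_1 ≅ Z^24, C_2 ≅ Z^16.

∂_1: C_1 → C_0 maps an edge to its endpoints' difference, ∂[p,q] = q − p.
The resulting 8×24 matrix has rank 7, and its Smith normal form has invariant factors (1,1,1,1,1,1,1).

Boundary ∂_2: C_2 → C_1 maps a triangle to the signed sum of its edges. For instance
  ∂[v_2,v_4,v_5] = [v_4,v_5] − [v_2,v_5] + [v_2,v_4],
  ∂[v_1,v_6,v_7] = [v_6,v_7] − [v_1,v_7] + [v_1,v_6].
This gives a 24×16 integer matrix of rank 15; reducing to Smith normal form yields diagonal entries (1,1,1,1,1,1,1,1,1,1,1,1,1,1,1).

Now H_k = ker ∂_k / im ∂_{k+1}, so:

  H_0: rank C_0 − rank ∂_1 = 8 − 7 = 1, and the invariant factors of ∂_1 are all 1, so H_0 ≅ Z.
  H_1: rank ker ∂_1 − rank ∂_2 = (24 − 7) − 15 = 2, and the invariant factors of ∂_2 are all 1, so H_1 ≅ Z^2.
  H_2: rank ker ∂_2 − rank ∂_3 = (16 − 15) − 0 = 1, and there is no ∂_3, so H_2 ≅ Z.

As a check, the Euler characteristic is 8 − 24 + 16 = 0, which agrees with 1 − 2 + 1 = 0.
(K is a triangulation of the torus T^2.)

H_0 = Z,  H_1 = Z^2,  H_2 = Z.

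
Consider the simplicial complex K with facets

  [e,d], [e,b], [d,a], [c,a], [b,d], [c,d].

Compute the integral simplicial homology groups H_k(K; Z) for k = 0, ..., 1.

H_0 ≅ Z,  H_1 ≅ Z^2.

Take the total order a < b < c < d < e on the vertex set. Then K (dimension 1) consists of the simplices:

  0-simplices (5): a, b, c, d, e
  1-simplices (6): ac, ad, bd, be, cd, de

Hence C_0 ≅ Z^5, C_1 ≅ Z^6.

Boundary ∂_1: C_1 → C_0 maps an edge to its endpoints' difference, ∂[p,q] = q − p. For instance
  ∂bd = d − b.
The resulting 5×6 matrix has rank 4, and its Smith normal form has invariant factors (1,1,1,1).

From H_k ≅ ker(∂_k) / im(∂_{k+1}) we obtain:

  H_0: rank C_0 − rank ∂_1 = 5 − 4 = 1, and the invariant factors of ∂_1 are all 1, so H_0 ≅ Z.
  H_1: rank ker ∂_1 − rank ∂_2 = (6 − 4) − 0 = 2, and there is no ∂_2, so H_1 ≅ Z^2.

As a check, the Euler characteristic is 5 − 6 = -1, which agrees with 1 − 2 = -1.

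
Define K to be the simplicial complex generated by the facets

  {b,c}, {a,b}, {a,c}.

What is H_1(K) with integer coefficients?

H_1 ≅ Z.

Take the total order a < b < c on the vertex set. Then K (dimension 1) consists of the simplices:

  0-simplices (3): a, b, c
  1-simplices (3): ab, ac, bc

giving chain groups C_0 ≅ Z^3, C_1 ≅ Z^3.

Boundary ∂_1: C_1 → C_0 is given by ∂[p,q] = [q] − [p]. For instance
  ∂ac = c − a.
The 3×3 boundary matrix has rank 2 and Smith normal form diag(1,1).

Now H_k = ker ∂_k / im ∂_{k+1}, so:

  H_1: rank ker ∂_1 − rank ∂_2 = (3 − 2) − 0 = 1, and there is no ∂_2, so H_1 = Z.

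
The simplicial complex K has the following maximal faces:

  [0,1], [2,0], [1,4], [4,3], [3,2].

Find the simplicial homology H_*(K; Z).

H_0 ≅ Z,  H_1 ≅ Z.

Take the total order 0 < 1 < 2 < 3 < 4 on the vertex set. Then K (dimension 1) consists of the simplices:

  0-simplices (5): [0], [1], [2], [3], [4]
  1-simplices (5): [0,1], [0,2], [1,4], [2,3], [3,4]

so the chain groups are C_0 ≅ Z^5, C_1 ≅ Z^5.

∂_1: C_1 → C_0 sends each edge [p,q] (with p < q) to q − p.
This gives a 5×5 integer matrix of rank 4; reducing to Smith normal form yields diagonal entries (1,1,1,1).

Reading off H_k = ker ∂_k / im ∂_{k+1}:

  H_0: rank C_0 − rank ∂_1 = 5 − 4 = 1, and the invariant factors of ∂_1 are all 1, so H_0 = Z.
  H_1: rank ker ∂_1 − rank ∂_2 = (5 − 4) − 0 = 1, and there is no ∂_2, so H_1 = Z.

(K is a triangulation of the circle S^1.)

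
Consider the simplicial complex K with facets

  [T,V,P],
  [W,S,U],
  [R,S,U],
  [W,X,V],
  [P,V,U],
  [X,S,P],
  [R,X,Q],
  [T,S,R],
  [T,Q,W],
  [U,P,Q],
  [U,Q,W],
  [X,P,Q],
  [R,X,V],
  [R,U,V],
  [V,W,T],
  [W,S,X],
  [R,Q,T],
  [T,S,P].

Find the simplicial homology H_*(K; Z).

H_0 = Z,  H_1 = Z^2,  H_2 = Z.

K has 9 vertices, 27 edges, 18 triangles.
rank ∂_0 = 0, rank ∂_1 = 8 ⇒ b_0 = 9 − 0 − 8 = 1; all invariant factors of ∂_1 are 1 so no torsion. So H_0 ≅ Z.
rank ∂_1 = 8, rank ∂_2 = 17 ⇒ b_1 = 27 − 8 − 17 = 2; all invariant factors of ∂_2 are 1 so no torsion. So H_1 ≅ Z^2.
rank ∂_2 = 17, rank ∂_3 = 0 ⇒ b_2 = 18 − 17 − 0 = 1. So H_2 ≅ Z.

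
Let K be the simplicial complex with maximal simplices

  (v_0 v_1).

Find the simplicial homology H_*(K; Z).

K has 2 vertices, 1 edge.
rank ∂_0 = 0, rank ∂_1 = 1 ⇒ b_0 = 2 − 0 − 1 = 1; all invariant factors of ∂_1 are 1 so no torsion. So H_0 = Z.
rank ∂_1 = 1, rank ∂_2 = 0 ⇒ b_1 = 1 − 1 − 0 = 0. So H_1 = 0.

H_0 = Z,  H_1 = 0.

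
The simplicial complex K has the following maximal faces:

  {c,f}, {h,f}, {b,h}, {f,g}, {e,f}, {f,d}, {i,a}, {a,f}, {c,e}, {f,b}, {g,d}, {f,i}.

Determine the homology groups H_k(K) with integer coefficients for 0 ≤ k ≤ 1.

We work with the vertex ordering a < b < c < d < e < f < g < h < i. The simplices of K, each written with vertices in increasing order, are:

  0-simplices (9): a, b, c, d, e, f, g, h, i
  1-simplices (12): af, ai, bf, bh, ce, cf, df, dg, ef, fg, fh, fi

giving chain groups C_0 ≅ Z^9, C_1 ≅ Z^12.

∂_1: C_1 → C_0 sends each edge [p,q] (with p < q) to q − p.
The resulting 9×12 matrix has rank 8, and its Smith normal form has invariant factors (1,1,1,1,1,1,1,1).

Reading off H_k = ker ∂_k / im ∂_{k+1}:

  H_0: rank C_0 − rank ∂_1 = 9 − 8 = 1, and the invariant factors of ∂_1 are all 1, so H_0 ≅ Z.
  H_1: rank ker ∂_1 − rank ∂_2 = (12 − 8) − 0 = 4, and there is no ∂_2, so H_1 ≅ Z^4.

As a check, the Euler characteristic is 9 − 12 = -3, which agrees with 1 − 4 = -3.
(K is a triangulation of a wedge of 4 circles.)

H_0 ≅ Z,  H_1 ≅ Z^4.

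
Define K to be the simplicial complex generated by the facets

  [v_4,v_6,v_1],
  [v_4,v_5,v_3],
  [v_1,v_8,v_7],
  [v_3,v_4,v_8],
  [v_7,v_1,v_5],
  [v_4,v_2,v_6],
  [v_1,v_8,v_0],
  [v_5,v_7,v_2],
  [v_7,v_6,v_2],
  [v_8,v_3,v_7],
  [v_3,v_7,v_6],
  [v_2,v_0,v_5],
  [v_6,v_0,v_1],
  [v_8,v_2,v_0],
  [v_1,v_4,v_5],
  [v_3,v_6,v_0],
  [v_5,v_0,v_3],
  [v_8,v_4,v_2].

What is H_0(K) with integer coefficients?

H_0 ≅ Z.

K has 9 vertices, 27 edges, 18 triangles.
rank ∂_0 = 0, rank ∂_1 = 8 ⇒ b_0 = 9 − 0 − 8 = 1; all invariant factors of ∂_1 are 1 so no torsion. So H_0 = Z.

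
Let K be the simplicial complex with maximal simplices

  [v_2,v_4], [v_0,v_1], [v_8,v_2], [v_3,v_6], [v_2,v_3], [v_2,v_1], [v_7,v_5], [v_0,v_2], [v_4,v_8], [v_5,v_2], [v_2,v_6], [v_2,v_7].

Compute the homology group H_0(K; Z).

H_0 ≅ Z.

Order the vertices as v_0 < v_1 < v_2 < v_3 < v_4 < v_5 < v_6 < v_7 < v_8. Listing each simplex with vertices in this order, K has dimension 1 with simplices:

  0-simplices (9): [v_0], [v_1], [v_2], [v_3], [v_4], [v_5], [v_6], [v_7], [v_8]
  1-simplices (12): [v_0,v_1], [v_0,v_2], [v_1,v_2], [v_2,v_3], [v_2,v_4], [v_2,v_5], [v_2,v_6], [v_2,v_7], [v_2,v_8], [v_3,v_6], [v_4,v_8], [v_5,v_7]

so the chain groups are C_0 ≅ Z^9, C_1 ≅ Z^12.

Boundary ∂_1: C_1 → C_0 is given by ∂[p,q] = [q] − [p]. For instance
  ∂[v_2,v_8] = [v_8] − [v_2].
The 9×12 boundary matrix has rank 8 and Smith normal form diag(1,1,1,1,1,1,1,1).

Reading off H_k = ker ∂_k / im ∂_{k+1}:

  H_0: rank C_0 − rank ∂_1 = 9 − 8 = 1, and the invariant factors of ∂_1 are all 1, so H_0 = Z.

(K is a triangulation of a wedge of 4 circles.)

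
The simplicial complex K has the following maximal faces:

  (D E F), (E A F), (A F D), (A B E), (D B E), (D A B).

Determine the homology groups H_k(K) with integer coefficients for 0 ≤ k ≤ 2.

We work with the vertex ordering A < B < D < E < F. The simplices of K, each written with vertices in increasing order, are:

  0-simplices (5): A, B, D, E, F
  1-simplices (9): AB, AD, AE, AF, BD, BE, DE, DF, EF
  2-simplices (6): ABD, ABE, ADF, AEF, BDE, DEF

giving chain groups C_0 ≅ Z^5, C_1 ≅ Z^9, C_2 ≅ Z^6.

The boundary map ∂_1: C_1 → C_0 sends each edge [p,q] (with p < q) to q − p. For instance
  ∂EF = F − E.
The 5×9 boundary matrix has rank 4 and Smith normal form diag(1,1,1,1).

Boundary ∂_2: C_2 → C_1 sends each 2-simplex [p,q,r] to [q,r] − [p,r] + [p,q]. For instance
  ∂DEF = EF − DF + DE,
  ∂ABD = BD − AD + AB.
The 9×6 boundary matrix has rank 5 and Smith normal form diag(1,1,1,1,1).

Computing H_k = (kernel of ∂_k) / (image of ∂_{k+1}):

  H_0: rank C_0 − rank ∂_1 = 5 − 4 = 1, and the invariant factors of ∂_1 are all 1, so H_0 = Z.
  H_1: rank ker ∂_1 − rank ∂_2 = (9 − 4) − 5 = 0, and the invariant factors of ∂_2 are all 1, so H_1 = 0.
  H_2: rank ker ∂_2 − rank ∂_3 = (6 − 5) − 0 = 1, and there is no ∂_3, so H_2 = Z.

As a check, the Euler characteristic is 5 − 9 + 6 = 2, which agrees with 1 − 0 + 1 = 2.

H_0 = Z,  H_1 = 0,  H_2 = Z.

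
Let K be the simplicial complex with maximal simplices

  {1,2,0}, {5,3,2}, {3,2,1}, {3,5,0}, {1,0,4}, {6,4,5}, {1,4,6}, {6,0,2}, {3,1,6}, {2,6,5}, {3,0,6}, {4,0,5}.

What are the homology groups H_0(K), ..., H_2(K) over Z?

Order the vertices as 0 < 1 < 2 < 3 < 4 < 5 < 6. Listing each simplex with vertices in this order, K has dimension 2 with simplices:

  0-simplices (7): [0], [1], [2], [3], [4], [5], [6]
  1-simplices (18): [0,1], [0,2], [0,3], [0,4], [0,5], [0,6], [1,2], [1,3], [1,4], [1,6], [2,3], [2,5], [2,6], [3,5], [3,6], [4,5], [4,6], [5,6]
  2-simplices (12): [0,1,2], [0,1,4], [0,2,6], [0,3,5], [0,3,6], [0,4,5], [1,2,3], [1,3,6], [1,4,6], [2,3,5], [2,5,6], [4,5,6]

giving chain groups C_0 ≅ Z^7, C_1 ≅ Z^18, C_2 ≅ Z^12.

The boundary map ∂_1: C_1 → C_0 is given by ∂[p,q] = [q] − [p].
The 7×18 boundary matrix has rank 6 and Smith normal form diag(1,1,1,1,1,1).

∂_2: C_2 → C_1 acts by ∂[p,q,r] = [q,r] − [p,r] + [p,q]. For instance
  ∂[0,1,4] = [1,4] − [0,4] + [0,1],
  ∂[0,1,2] = [1,2] − [0,2] + [0,1].
The resulting 18×12 matrix has rank 12, and its Smith normal form has invariant factors (1,1,1,1,1,1,1,1,1,1,1,2).

Computing H_k = (kernel of ∂_k) / (image of ∂_{k+1}):

  H_0: rank C_0 − rank ∂_1 = 7 − 6 = 1, and the invariant factors of ∂_1 are all 1, so H_0 = Z.
  H_1: rank ker ∂_1 − rank ∂_2 = (18 − 6) − 12 = 0, and ∂_2 has invariant factor 2 > 1, so H_1 = Z/2Z.
  H_2: rank ker ∂_2 − rank ∂_3 = (12 − 12) − 0 = 0, and there is no ∂_3, so H_2 = 0.

As a check, the Euler characteristic is 7 − 18 + 12 = 1, which agrees with 1 − 0 + 0 = 1.
(K is a triangulation of the real projective plane RP^2.)

H_0 = Z,  H_1 = Z/2Z,  H_2 = 0.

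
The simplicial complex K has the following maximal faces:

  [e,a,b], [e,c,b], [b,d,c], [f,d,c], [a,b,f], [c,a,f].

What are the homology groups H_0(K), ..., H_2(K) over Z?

H_0 = Z,  H_1 = Z,  H_2 = 0.

Order the vertices as a < b < c < d < e < f. Listing each simplex with vertices in this order, K has dimension 2 with simplices:

  0-simplices (6): a, b, c, d, e, f
  1-simplices (12): ab, ac, ae, af, bc, bd, be, bf, cd, ce, cf, df
  2-simplices (6): abe, abf, acf, bcd, bce, cdf

giving chain groups C_0 ≅ Z^6, C_1 ≅ Z^12, C_2 ≅ Z^6.

Boundary ∂_1: C_1 → C_0 is given by ∂[p,q] = [q] − [p].
The 6×12 boundary matrix has rank 5 and Smith normal form diag(1,1,1,1,1).

The boundary map ∂_2: C_2 → C_1 acts by ∂[p,q,r] = [q,r] − [p,r] + [p,q]. For instance
  ∂bcd = cd − bd + bc,
  ∂bce = ce − be + bc.
This gives a 12×6 integer matrix of rank 6; reducing to Smith normal form yields diagonal entries (1,1,1,1,1,1).

Computing H_k = (kernel of ∂_k) / (image of ∂_{k+1}):

  H_0: rank C_0 − rank ∂_1 = 6 − 5 = 1, and the invariant factors of ∂_1 are all 1, so H_0 = Z.
  H_1: rank ker ∂_1 − rank ∂_2 = (12 − 5) − 6 = 1, and the invariant factors of ∂_2 are all 1, so H_1 = Z.
  H_2: rank ker ∂_2 − rank ∂_3 = (6 − 6) − 0 = 0, and there is no ∂_3, so H_2 = 0.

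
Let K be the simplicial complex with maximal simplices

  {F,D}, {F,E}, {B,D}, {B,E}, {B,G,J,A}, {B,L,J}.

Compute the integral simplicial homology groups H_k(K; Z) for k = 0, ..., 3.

Take the total order A < B < D < E < F < G < J < L on the vertex set. Then K (dimension 3) consists of the simplices:

  0-simplices (8): A, B, D, E, F, G, J, L
  1-simplices (12): AB, AG, AJ, BD, BE, BG, BJ, BL, DF, EF, GJ, JL
  2-simplices (5): ABG, ABJ, AGJ, BGJ, BJL
  3-simplices (1): ABGJ

so the chain groups are C_0 ≅ Z^8, C_1 ≅ Z^12, C_2 ≅ Z^5, C_3 ≅ Z^1.

Boundary ∂_1: C_1 → C_0 sends each edge [p,q] (with p < q) to q − p. For instance
  ∂JL = L − J.
This gives a 8×12 integer matrix of rank 7; reducing to Smith normal form yields diagonal entries (1,1,1,1,1,1,1).

∂_2: C_2 → C_1 sends each 2-simplex [p,q,r] to [q,r] − [p,r] + [p,q]. For instance
  ∂BGJ = GJ − BJ + BG,
  ∂AGJ = GJ − AJ + AG.
The 12×5 boundary matrix has rank 4 and Smith normal form diag(1,1,1,1).

The boundary map ∂_3: C_3 → C_2 sends each 3-simplex σ to the alternating sum Σ_i (−1)^i (σ with its i-th vertex removed). For instance
  ∂ABGJ = BGJ − AGJ + ABJ − ABG.
As a 5×1 matrix over Z this has rank 1, with invariant factors (1).

Computing H_k = (kernel of ∂_k) / (image of ∂_{k+1}):

  H_0: rank C_0 − rank ∂_1 = 8 − 7 = 1, and the invariant factors of ∂_1 are all 1, so H_0 ≅ Z.
  H_1: rank ker ∂_1 − rank ∂_2 = (12 − 7) − 4 = 1, and the invariant factors of ∂_2 are all 1, so H_1 ≅ Z.
  H_2: rank ker ∂_2 − rank ∂_3 = (5 − 4) − 1 = 0, and the invariant factors of ∂_3 are all 1, so H_2 ≅ 0.
  H_3: rank ker ∂_3 − rank ∂_4 = (1 − 1) − 0 = 0, and there is no ∂_4, so H_3 ≅ 0.

As a check, the Euler characteristic is 8 − 12 + 5 − 1 = 0, which agrees with 1 − 1 + 0 − 0 = 0.

H_0 ≅ Z,  H_1 ≅ Z,  H_2 = 0,  H_3 = 0.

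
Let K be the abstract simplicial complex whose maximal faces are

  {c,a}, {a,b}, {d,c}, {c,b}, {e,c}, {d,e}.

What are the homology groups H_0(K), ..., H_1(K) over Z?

K has 5 vertices, 6 edges.
rank ∂_0 = 0, rank ∂_1 = 4 ⇒ b_0 = 5 − 0 − 4 = 1; all invariant factors of ∂_1 are 1 so no torsion. So H_0 = Z.
rank ∂_1 = 4, rank ∂_2 = 0 ⇒ b_1 = 6 − 4 − 0 = 2. So H_1 = Z^2.

H_0 = Z,  H_1 = Z^2.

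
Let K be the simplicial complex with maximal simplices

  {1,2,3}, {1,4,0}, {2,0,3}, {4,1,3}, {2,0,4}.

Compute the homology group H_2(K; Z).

Take the total order 0 < 1 < 2 < 3 < 4 on the vertex set. Then K (dimension 2) consists of the simplices:

  0-simplices (5): [0], [1], [2], [3], [4]
  1-simplices (10): [0,1], [0,2], [0,3], [0,4], [1,2], [1,3], [1,4], [2,3], [2,4], [3,4]
  2-simplices (5): [0,1,4], [0,2,3], [0,2,4], [1,2,3], [1,3,4]

giving chain groups C_0 ≅ Z^5, C_1 ≅ Z^10, C_2 ≅ Z^5.

∂_1: C_1 → C_0 maps an edge to its endpoints' difference, ∂[p,q] = q − p.
The 5×10 boundary matrix has rank 4 and Smith normal form diag(1,1,1,1).

∂_2: C_2 → C_1 acts by ∂[p,q,r] = [q,r] − [p,r] + [p,q]. For instance
  ∂[0,1,4] = [1,4] − [0,4] + [0,1],
  ∂[1,3,4] = [3,4] − [1,4] + [1,3].
As a 10×5 matrix over Z this has rank 5, with invariant factors (1,1,1,1,1).

Now H_k = ker ∂_k / im ∂_{k+1}, so:

  H_2: rank ker ∂_2 − rank ∂_3 = (5 − 5) − 0 = 0, and there is no ∂_3, so H_2 ≅ 0.

(K is a triangulation of the Möbius band.)

H_2 ≅ 0.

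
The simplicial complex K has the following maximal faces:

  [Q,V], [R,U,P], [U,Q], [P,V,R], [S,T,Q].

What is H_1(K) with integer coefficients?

H_1 = Z.

Take the total order P < Q < R < S < T < U < V on the vertex set. Then K (dimension 2) consists of the simplices:

  0-simplices (7): P, Q, R, S, T, U, V
  1-simplices (10): PR, PU, PV, QS, QT, QU, QV, RU, RV, ST
  2-simplices (3): PRU, PRV, QST

giving chain groups C_0 ≅ Z^7, C_1 ≅ Z^10, C_2 ≅ Z^3.

∂_1: C_1 → C_0 is given by ∂[p,q] = [q] − [p].
This gives a 7×10 integer matrix of rank 6; reducing to Smith normal form yields diagonal entries (1,1,1,1,1,1).

The boundary map ∂_2: C_2 → C_1 maps a triangle to the signed sum of its edges. For instance
  ∂QST = ST − QT + QS,
  ∂PRU = RU − PU + PR.
The resulting 10×3 matrix has rank 3, and its Smith normal form has invariant factors (1,1,1).

Reading off H_k = ker ∂_k / im ∂_{k+1}:

  H_1: rank ker ∂_1 − rank ∂_2 = (10 − 6) − 3 = 1, and the invariant factors of ∂_2 are all 1, so H_1 = Z.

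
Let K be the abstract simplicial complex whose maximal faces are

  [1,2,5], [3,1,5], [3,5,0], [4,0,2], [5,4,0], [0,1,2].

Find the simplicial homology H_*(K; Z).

H_0 ≅ Z,  H_1 ≅ Z,  H_2 = 0.

Order the vertices as 0 < 1 < 2 < 3 < 4 < 5. Listing each simplex with vertices in this order, K has dimension 2 with simplices:

  0-simplices (6): [0], [1], [2], [3], [4], [5]
  1-simplices (12): [0,1], [0,2], [0,3], [0,4], [0,5], [1,2], [1,3], [1,5], [2,4], [2,5], [3,5], [4,5]
  2-simplices (6): [0,1,2], [0,2,4], [0,3,5], [0,4,5], [1,2,5], [1,3,5]

so the chain groups are C_0 ≅ Z^6, C_1 ≅ Z^12, C_2 ≅ Z^6.

The boundary map ∂_1: C_1 → C_0 sends each edge [p,q] (with p < q) to q − p.
This gives a 6×12 integer matrix of rank 5; reducing to Smith normal form yields diagonal entries (1,1,1,1,1).

The boundary map ∂_2: C_2 → C_1 maps a triangle to the signed sum of its edges. For instance
  ∂[0,1,2] = [1,2] − [0,2] + [0,1],
  ∂[1,2,5] = [2,5] − [1,5] + [1,2].
As a 12×6 matrix over Z this has rank 6, with invariant factors (1,1,1,1,1,1).

Computing H_k = (kernel of ∂_k) / (image of ∂_{k+1}):

  H_0: rank C_0 − rank ∂_1 = 6 − 5 = 1, and the invariant factors of ∂_1 are all 1, so H_0 ≅ Z.
  H_1: rank ker ∂_1 − rank ∂_2 = (12 − 5) − 6 = 1, and the invariant factors of ∂_2 are all 1, so H_1 ≅ Z.
  H_2: rank ker ∂_2 − rank ∂_3 = (6 − 6) − 0 = 0, and there is no ∂_3, so H_2 ≅ 0.

As a check, the Euler characteristic is 6 − 12 + 6 = 0, which agrees with 1 − 1 + 0 = 0.
(K is a triangulation of the cylinder S^1 x I.)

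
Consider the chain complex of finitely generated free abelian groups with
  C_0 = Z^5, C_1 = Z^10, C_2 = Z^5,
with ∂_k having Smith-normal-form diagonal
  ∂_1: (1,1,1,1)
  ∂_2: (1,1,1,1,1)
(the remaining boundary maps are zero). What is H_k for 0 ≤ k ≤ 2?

H_0 = Z,  H_1 = Z,  H_2 = 0.

H_0: b_0 = 5 − 0 − 4 = 1; torsion from ∂_1 factors > 1: none. So H_0 = Z.
H_1: b_1 = 10 − 4 − 5 = 1; torsion from ∂_2 factors > 1: none. So H_1 = Z.
H_2: b_2 = 5 − 5 − 0 = 0; torsion from ∂_3 factors > 1: none. So H_2 = 0.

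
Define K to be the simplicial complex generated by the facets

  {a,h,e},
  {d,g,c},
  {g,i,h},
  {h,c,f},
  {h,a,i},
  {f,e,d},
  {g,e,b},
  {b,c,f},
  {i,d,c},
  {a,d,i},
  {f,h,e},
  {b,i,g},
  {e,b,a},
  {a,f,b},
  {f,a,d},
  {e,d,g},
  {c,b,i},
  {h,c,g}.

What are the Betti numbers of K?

We work with the vertex ordering a < b < c < d < e < f < g < h < i. The simplices of K, each written with vertices in increasing order, are:

  0-simplices (9): a, b, c, d, e, f, g, h, i
  1-simplices (27): ab, ad, ae, af, ah, ai, bc, be, bf, bg, bi, cd, cf, cg, ch, ci, de, df, dg, di, ef, eg, eh, fh, gh, gi, hi
  2-simplices (18): abe, abf, adf, adi, aeh, ahi, bcf, bci, beg, bgi, cdg, cdi, cfh, cgh, def, deg, efh, ghi

giving chain groups C_0 ≅ Z^9, C_1 ≅ Z^27, C_2 ≅ Z^18.

The boundary map ∂_1: C_1 → C_0 is given by ∂[p,q] = [q] − [p]. For instance
  ∂ah = h − a.
As a 9×27 matrix over Z this has rank 8, with invariant factors (1,1,1,1,1,1,1,1).

The boundary map ∂_2: C_2 → C_1 acts by ∂[p,q,r] = [q,r] − [p,r] + [p,q]. For instance
  ∂abe = be − ae + ab,
  ∂cdg = dg − cg + cd.
The 27×18 boundary matrix has rank 18 and Smith normal form diag(1,1,1,1,1,1,1,1,1,1,1,1,1,1,1,1,1,2).

Reading off H_k = ker ∂_k / im ∂_{k+1}:

  H_0: rank C_0 − rank ∂_1 = 9 − 8 = 1, and the invariant factors of ∂_1 are all 1, so H_0 = Z.
  H_1: rank ker ∂_1 − rank ∂_2 = (27 − 8) − 18 = 1, and ∂_2 has invariant factor 2 > 1, so H_1 = Z ⊕ Z_2.
  H_2: rank ker ∂_2 − rank ∂_3 = (18 − 18) − 0 = 0, and there is no ∂_3, so H_2 = 0.

As a check, the Euler characteristic is 9 − 27 + 18 = 0, which agrees with 1 − 1 + 0 = 0.

Hence the Betti numbers are b_0 = 1, b_1 = 1, b_2 = 0.

b_0 = 1, b_1 = 1, b_2 = 0.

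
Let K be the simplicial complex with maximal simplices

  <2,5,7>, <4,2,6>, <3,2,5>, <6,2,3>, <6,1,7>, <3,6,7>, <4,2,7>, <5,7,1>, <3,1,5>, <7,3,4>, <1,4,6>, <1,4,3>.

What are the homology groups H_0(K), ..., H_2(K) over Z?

We work with the vertex ordering 1 < 2 < 3 < 4 < 5 < 6 < 7. The simplices of K, each written with vertices in increasing order, are:

  0-simplices (7): [1], [2], [3], [4], [5], [6], [7]
  1-simplices (18): [1,3], [1,4], [1,5], [1,6], [1,7], [2,3], [2,4], [2,5], [2,6], [2,7], [3,4], [3,5], [3,6], [3,7], [4,6], [4,7], [5,7], [6,7]
  2-simplices (12): [1,3,4], [1,3,5], [1,4,6], [1,5,7], [1,6,7], [2,3,5], [2,3,6], [2,4,6], [2,4,7], [2,5,7], [3,4,7], [3,6,7]

so the chain groups are C_0 ≅ Z^7, C_1 ≅ Z^18, C_2 ≅ Z^12.

∂_1: C_1 → C_0 sends each edge [p,q] (with p < q) to q − p. For instance
  ∂[3,7] = [7] − [3].
The resulting 7×18 matrix has rank 6, and its Smith normal form has invariant factors (1,1,1,1,1,1).

Boundary ∂_2: C_2 → C_1 maps a triangle to the signed sum of its edges. For instance
  ∂[1,6,7] = [6,7] − [1,7] + [1,6],
  ∂[2,5,7] = [5,7] − [2,7] + [2,5].
The 18×12 boundary matrix has rank 12 and Smith normal form diag(1,1,1,1,1,1,1,1,1,1,1,2).

Now H_k = ker ∂_k / im ∂_{k+1}, so:

  H_0: rank C_0 − rank ∂_1 = 7 − 6 = 1, and the invariant factors of ∂_1 are all 1, so H_0 = Z.
  H_1: rank ker ∂_1 − rank ∂_2 = (18 − 6) − 12 = 0, and ∂_2 has invariant factor 2 > 1, so H_1 = Z/2Z.
  H_2: rank ker ∂_2 − rank ∂_3 = (12 − 12) − 0 = 0, and there is no ∂_3, so H_2 = 0.

(K is a triangulation of the real projective plane RP^2.)

H_0 ≅ Z,  H_1 ≅ Z/2Z,  H_2 = 0.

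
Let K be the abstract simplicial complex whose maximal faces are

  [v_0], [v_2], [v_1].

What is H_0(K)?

Order the vertices as v_0 < v_1 < v_2. Listing each simplex with vertices in this order, K has dimension 0 with simplices:

  0-simplices (3): [v_0], [v_1], [v_2]

Hence C_0 ≅ Z^3.

Computing H_k = (kernel of ∂_k) / (image of ∂_{k+1}):

  H_0: rank C_0 − rank ∂_1 = 3 − 0 = 3, and there is no ∂_1, so H_0 ≅ Z^3.

(K is a triangulation of a set of 3 points.)

H_0 ≅ Z^3.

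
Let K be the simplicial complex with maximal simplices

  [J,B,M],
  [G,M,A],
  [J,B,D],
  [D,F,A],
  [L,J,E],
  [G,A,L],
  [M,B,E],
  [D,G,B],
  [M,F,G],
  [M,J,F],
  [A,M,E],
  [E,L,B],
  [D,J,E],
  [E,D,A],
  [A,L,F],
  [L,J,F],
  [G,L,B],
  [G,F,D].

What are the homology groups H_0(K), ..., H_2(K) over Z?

We work with the vertex ordering A < B < D < E < F < G < J < L < M. The simplices of K, each written with vertices in increasing order, are:

  0-simplices (9): A, B, D, E, F, G, J, L, M
  1-simplices (27): AD, AE, AF, AG, AL, AM, BD, BE, BG, BJ, BL, BM, DE, DF, DG, DJ, EJ, EL, EM, FG, FJ, FL, FM, GL, GM, JL, JM
  2-simplices (18): ADE, ADF, AEM, AFL, AGL, AGM, BDG, BDJ, BEL, BEM, BGL, BJM, DEJ, DFG, EJL, FGM, FJL, FJM

so the chain groups are C_0 ≅ Z^9, C_1 ≅ Z^27, C_2 ≅ Z^18.

The boundary map ∂_1: C_1 → C_0 is given by ∂[p,q] = [q] − [p].
The 9×27 boundary matrix has rank 8 and Smith normal form diag(1,1,1,1,1,1,1,1).

The boundary map ∂_2: C_2 → C_1 sends each 2-simplex [p,q,r] to [q,r] − [p,r] + [p,q]. For instance
  ∂AFL = FL − AL + AF,
  ∂BEL = EL − BL + BE.
This gives a 27×18 integer matrix of rank 18; reducing to Smith normal form yields diagonal entries (1,1,1,1,1,1,1,1,1,1,1,1,1,1,1,1,1,2).

Reading off H_k = ker ∂_k / im ∂_{k+1}:

  H_0: rank C_0 − rank ∂_1 = 9 − 8 = 1, and the invariant factors of ∂_1 are all 1, so H_0 = Z.
  H_1: rank ker ∂_1 − rank ∂_2 = (27 − 8) − 18 = 1, and ∂_2 has invariant factor 2 > 1, so H_1 = Z ⊕ Z/2.
  H_2: rank ker ∂_2 − rank ∂_3 = (18 − 18) − 0 = 0, and there is no ∂_3, so H_2 = 0.

(K is a triangulation of the Klein bottle.)

H_0 = Z,  H_1 = Z ⊕ Z/2,  H_2 = 0.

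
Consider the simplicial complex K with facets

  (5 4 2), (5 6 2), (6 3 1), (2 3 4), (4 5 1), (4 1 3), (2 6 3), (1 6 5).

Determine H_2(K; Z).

H_2 = Z.

Order the vertices as 1 < 2 < 3 < 4 < 5 < 6. Listing each simplex with vertices in this order, K has dimension 2 with simplices:

  0-simplices (6): [1], [2], [3], [4], [5], [6]
  1-simplices (12): [1,3], [1,4], [1,5], [1,6], [2,3], [2,4], [2,5], [2,6], [3,4], [3,6], [4,5], [5,6]
  2-simplices (8): [1,3,4], [1,3,6], [1,4,5], [1,5,6], [2,3,4], [2,3,6], [2,4,5], [2,5,6]

Hence C_0 ≅ Z^6, C_1 ≅ Z^12, C_2 ≅ Z^8.

The boundary map ∂_1: C_1 → C_0 is given by ∂[p,q] = [q] − [p].
This gives a 6×12 integer matrix of rank 5; reducing to Smith normal form yields diagonal entries (1,1,1,1,1).

∂_2: C_2 → C_1 maps a triangle to the signed sum of its edges. For instance
  ∂[2,3,6] = [3,6] − [2,6] + [2,3],
  ∂[2,4,5] = [4,5] − [2,5] + [2,4].
This gives a 12×8 integer matrix of rank 7; reducing to Smith normal form yields diagonal entries (1,1,1,1,1,1,1).

Computing H_k = (kernel of ∂_k) / (image of ∂_{k+1}):

  H_2: rank ker ∂_2 − rank ∂_3 = (8 − 7) − 0 = 1, and there is no ∂_3, so H_2 ≅ Z.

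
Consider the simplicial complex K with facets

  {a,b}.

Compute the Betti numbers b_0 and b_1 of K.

b_0 = 1, b_1 = 0.

Order the vertices as a < b. Listing each simplex with vertices in this order, K has dimension 1 with simplices:

  0-simplices (2): a, b
  1-simplices (1): ab

giving chain groups C_0 ≅ Z^2, C_1 ≅ Z^1.

∂_1: C_1 → C_0 maps an edge to its endpoints' difference, ∂[p,q] = q − p.
As a 2×1 matrix over Z this has rank 1, with invariant factors (1).

Computing H_k = (kernel of ∂_k) / (image of ∂_{k+1}):

  H_0: rank C_0 − rank ∂_1 = 2 − 1 = 1, and the invariant factors of ∂_1 are all 1, so H_0 ≅ Z.
  H_1: rank ker ∂_1 − rank ∂_2 = (1 − 1) − 0 = 0, and there is no ∂_2, so H_1 ≅ 0.

Hence the Betti numbers are b_0 = 1, b_1 = 0.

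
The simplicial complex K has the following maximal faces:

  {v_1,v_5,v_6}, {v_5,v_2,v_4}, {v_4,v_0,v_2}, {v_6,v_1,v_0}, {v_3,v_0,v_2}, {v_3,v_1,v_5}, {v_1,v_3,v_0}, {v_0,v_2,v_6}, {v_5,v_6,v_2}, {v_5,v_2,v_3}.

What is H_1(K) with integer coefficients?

Fix the vertex order v_0 < v_1 < v_2 < v_3 < v_4 < v_5 < v_6 and write every simplex with vertices in increasing order. Then dim K = 2 and the simplices of K are:

  0-simplices (7): [v_0], [v_1], [v_2], [v_3], [v_4], [v_5], [v_6]
  1-simplices (15): (15 of them)
  2-simplices (10): [v_0,v_1,v_3], [v_0,v_1,v_6], [v_0,v_2,v_3], [v_0,v_2,v_4], [v_0,v_2,v_6], [v_1,v_3,v_5], [v_1,v_5,v_6], [v_2,v_3,v_5], [v_2,v_4,v_5], [v_2,v_5,v_6]

giving chain groups C_0 ≅ Z^7, C_1 ≅ Z^15, C_2 ≅ Z^10.

The boundary map ∂_1: C_1 → C_0 sends each edge [p,q] (with p < q) to q − p. For instance
  ∂[v_0,v_1] = [v_1] − [v_0].
The 7×15 boundary matrix has rank 6 and Smith normal form diag(1,1,1,1,1,1).

Boundary ∂_2: C_2 → C_1 maps a triangle to the signed sum of its edges. For instance
  ∂[v_0,v_1,v_6] = [v_1,v_6] − [v_0,v_6] + [v_0,v_1],
  ∂[v_1,v_5,v_6] = [v_5,v_6] − [v_1,v_6] + [v_1,v_5].
As a 15×10 matrix over Z this has rank 9, with invariant factors (1,1,1,1,1,1,1,1,1).

Reading off H_k = ker ∂_k / im ∂_{k+1}:

  H_1: rank ker ∂_1 − rank ∂_2 = (15 − 6) − 9 = 0, and the invariant factors of ∂_2 are all 1, so H_1 ≅ 0.

H_1 = 0.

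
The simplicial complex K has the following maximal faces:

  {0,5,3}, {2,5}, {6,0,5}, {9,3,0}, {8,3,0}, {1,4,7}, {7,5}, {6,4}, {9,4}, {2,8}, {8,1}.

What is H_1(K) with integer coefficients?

H_1 ≅ Z^4.

Fix the vertex order 0 < 1 < 2 < 3 < 4 < 5 < 6 < 7 < 8 < 9 and write every simplex with vertices in increasing order. Then dim K = 2 and the simplices of K are:

  0-simplices (10): [0], [1], [2], [3], [4], [5], [6], [7], [8], [9]
  1-simplices (18): [0,3], [0,5], [0,6], [0,8], [0,9], [1,4], [1,7], [1,8], [2,5], [2,8], [3,5], [3,8], [3,9], [4,6], [4,7], [4,9], [5,6], [5,7]
  2-simplices (5): [0,3,5], [0,3,8], [0,3,9], [0,5,6], [1,4,7]

Hence C_0 ≅ Z^10, C_1 ≅ Z^18, C_2 ≅ Z^5.

∂_1: C_1 → C_0 sends each edge [p,q] (with p < q) to q − p.
The 10×18 boundary matrix has rank 9 and Smith normal form diag(1,1,1,1,1,1,1,1,1).

∂_2: C_2 → C_1 sends each 2-simplex [p,q,r] to [q,r] − [p,r] + [p,q]. For instance
  ∂[0,3,8] = [3,8] − [0,8] + [0,3],
  ∂[0,3,9] = [3,9] − [0,9] + [0,3].
The resulting 18×5 matrix has rank 5, and its Smith normal form has invariant factors (1,1,1,1,1).

Computing H_k = (kernel of ∂_k) / (image of ∂_{k+1}):

  H_1: rank ker ∂_1 − rank ∂_2 = (18 − 9) − 5 = 4, and the invariant factors of ∂_2 are all 1, so H_1 ≅ Z^4.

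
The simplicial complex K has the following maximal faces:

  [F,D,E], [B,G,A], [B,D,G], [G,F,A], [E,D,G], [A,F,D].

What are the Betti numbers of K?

We work with the vertex ordering A < B < D < E < F < G. The simplices of K, each written with vertices in increasing order, are:

  0-simplices (6): A, B, D, E, F, G
  1-simplices (12): AB, AD, AF, AG, BD, BG, DE, DF, DG, EF, EG, FG
  2-simplices (6): ABG, ADF, AFG, BDG, DEF, DEG

giving chain groups C_0 ≅ Z^6, C_1 ≅ Z^12, C_2 ≅ Z^6.

Boundary ∂_1: C_1 → C_0 maps an edge to its endpoints' difference, ∂[p,q] = q − p.
The resulting 6×12 matrix has rank 5, and its Smith normal form has invariant factors (1,1,1,1,1).

∂_2: C_2 → C_1 maps a triangle to the signed sum of its edges. For instance
  ∂DEG = EG − DG + DE,
  ∂AFG = FG − AG + AF.
The resulting 12×6 matrix has rank 6, and its Smith normal form has invariant factors (1,1,1,1,1,1).

From H_k ≅ ker(∂_k) / im(∂_{k+1}) we obtain:

  H_0: rank C_0 − rank ∂_1 = 6 − 5 = 1, and the invariant factors of ∂_1 are all 1, so H_0 = Z.
  H_1: rank ker ∂_1 − rank ∂_2 = (12 − 5) − 6 = 1, and the invariant factors of ∂_2 are all 1, so H_1 = Z.
  H_2: rank ker ∂_2 − rank ∂_3 = (6 − 6) − 0 = 0, and there is no ∂_3, so H_2 = 0.

(K is a triangulation of the cylinder S^1 x I.)

Hence the Betti numbers are b_0 = 1, b_1 = 1, b_2 = 0.

b_0 = 1, b_1 = 1, b_2 = 0.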